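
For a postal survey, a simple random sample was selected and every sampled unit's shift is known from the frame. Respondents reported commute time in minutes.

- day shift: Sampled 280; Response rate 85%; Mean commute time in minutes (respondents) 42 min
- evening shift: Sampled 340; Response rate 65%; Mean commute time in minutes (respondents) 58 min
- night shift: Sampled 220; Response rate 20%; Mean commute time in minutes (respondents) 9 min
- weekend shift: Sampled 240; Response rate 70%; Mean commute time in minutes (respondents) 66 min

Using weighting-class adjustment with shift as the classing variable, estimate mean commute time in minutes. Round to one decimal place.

Inverse-response-rate weighting restores each class to its sampled count, so class totals weight by n_sampled:
  day shift: 280 × 42 = 11,760
  evening shift: 340 × 58 = 19,720
  night shift: 220 × 9 = 1980
  weekend shift: 240 × 66 = 15,840
Adjusted estimate = 49,300 / 1,080 = 45.6481 → 45.6.

45.6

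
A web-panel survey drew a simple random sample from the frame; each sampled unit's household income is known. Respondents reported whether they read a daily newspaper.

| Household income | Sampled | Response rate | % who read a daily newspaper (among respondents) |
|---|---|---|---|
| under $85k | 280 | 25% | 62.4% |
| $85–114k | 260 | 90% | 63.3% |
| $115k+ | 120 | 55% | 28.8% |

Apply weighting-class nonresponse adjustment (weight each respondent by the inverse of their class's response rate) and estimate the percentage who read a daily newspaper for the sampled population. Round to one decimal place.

Weighting each respondent by the inverse class response rate inflates each class back to its sampled size, so the class weight is n_sampled:
  under $85k: 280 × 62.4 = 17,472
  $85–114k: 260 × 63.3 = 16,458
  $115k+: 120 × 28.8 = 3456
Adjusted estimate = 37,386 / 660 = 56.6455 → 56.6%.

56.6%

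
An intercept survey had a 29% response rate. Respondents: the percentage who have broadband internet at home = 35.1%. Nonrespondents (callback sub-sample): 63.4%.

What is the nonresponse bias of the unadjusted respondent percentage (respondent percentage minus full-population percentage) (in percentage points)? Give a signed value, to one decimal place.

Nonresponse fraction = 1 − 0.29 = 0.71.
Bias = (nonresponse fraction) × (respondent percentage − nonrespondent percentage)
     = 0.71 × (35.1 − 63.4) = 0.71 × -28.3 = -20.093.

-20.1 percentage points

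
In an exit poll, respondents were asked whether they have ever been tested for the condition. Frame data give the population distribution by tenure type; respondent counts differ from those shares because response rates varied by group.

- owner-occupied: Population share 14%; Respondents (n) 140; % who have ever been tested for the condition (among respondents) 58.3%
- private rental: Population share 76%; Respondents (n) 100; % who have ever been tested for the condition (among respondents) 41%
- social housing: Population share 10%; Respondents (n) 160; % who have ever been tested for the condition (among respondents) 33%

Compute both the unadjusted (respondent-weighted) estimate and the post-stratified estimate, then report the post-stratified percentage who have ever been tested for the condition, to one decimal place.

42.6%

Without adjustment, the pooled respondent share is:
  (140/400)×58.3 + (100/400)×41 + (160/400)×33 = 43.855%
Post-stratifying to population shares instead:
  0.14×58.3 + 0.76×41 + 0.1×33 = 42.622%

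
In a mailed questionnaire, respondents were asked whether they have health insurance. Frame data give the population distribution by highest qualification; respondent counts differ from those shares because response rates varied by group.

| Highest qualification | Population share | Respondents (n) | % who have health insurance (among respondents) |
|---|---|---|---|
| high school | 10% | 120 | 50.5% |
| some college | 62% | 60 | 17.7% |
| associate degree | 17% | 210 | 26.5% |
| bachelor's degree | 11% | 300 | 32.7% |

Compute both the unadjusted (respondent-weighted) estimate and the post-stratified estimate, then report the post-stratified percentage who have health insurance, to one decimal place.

24.1%

Naive respondent-only estimate (weights = respondent counts):
  (120/690)×50.5 + (60/690)×17.7 + (210/690)×26.5 + (300/690)×32.7 = 32.6043%
Post-stratifying to population shares instead:
  0.1×50.5 + 0.62×17.7 + 0.17×26.5 + 0.11×32.7 = 24.126%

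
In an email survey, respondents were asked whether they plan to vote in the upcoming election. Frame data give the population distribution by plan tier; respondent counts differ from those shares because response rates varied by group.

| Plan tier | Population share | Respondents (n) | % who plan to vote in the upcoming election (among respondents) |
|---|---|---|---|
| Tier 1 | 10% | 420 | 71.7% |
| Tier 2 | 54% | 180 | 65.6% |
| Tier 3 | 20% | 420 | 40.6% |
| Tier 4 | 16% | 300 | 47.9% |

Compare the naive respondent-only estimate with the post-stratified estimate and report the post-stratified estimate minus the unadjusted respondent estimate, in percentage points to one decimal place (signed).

Naive respondent-only estimate (weights = respondent counts):
  (420/1320)×71.7 + (180/1320)×65.6 + (420/1320)×40.6 + (300/1320)×47.9 = 55.5636%
Post-stratifying to population shares instead:
  0.1×71.7 + 0.54×65.6 + 0.2×40.6 + 0.16×47.9 = 58.378%
Difference = 58.378 − 55.5636 = 2.8144 pp.

+2.8 percentage points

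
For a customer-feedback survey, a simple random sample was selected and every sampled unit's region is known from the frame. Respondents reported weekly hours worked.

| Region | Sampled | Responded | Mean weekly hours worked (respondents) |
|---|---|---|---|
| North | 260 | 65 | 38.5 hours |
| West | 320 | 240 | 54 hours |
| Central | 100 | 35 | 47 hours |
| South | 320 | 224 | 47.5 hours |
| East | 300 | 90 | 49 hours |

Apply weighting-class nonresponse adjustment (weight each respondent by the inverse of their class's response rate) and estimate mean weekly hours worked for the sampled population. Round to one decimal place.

Class response rates: North 65/260 = 25%, West 240/320 = 75%, Central 35/100 = 35%, South 224/320 = 70%, East 90/300 = 30%.
With weight = n_sampled/n_responded per class, the weighted class total is n_sampled:
  North: 260 × 38.5 = 10,010
  West: 320 × 54 = 17,280
  Central: 100 × 47 = 4700
  South: 320 × 47.5 = 15,200
  East: 300 × 49 = 14,700
Adjusted estimate = 61,890 / 1,300 = 47.6077 → 47.6.

47.6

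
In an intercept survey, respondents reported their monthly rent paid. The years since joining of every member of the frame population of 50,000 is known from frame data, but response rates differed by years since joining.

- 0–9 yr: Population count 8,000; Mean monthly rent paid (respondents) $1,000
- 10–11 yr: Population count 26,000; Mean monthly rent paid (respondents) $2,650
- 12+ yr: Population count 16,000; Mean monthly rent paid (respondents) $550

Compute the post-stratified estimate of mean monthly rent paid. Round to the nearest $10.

$1,710

Post-stratification weights by population share, not respondent share:
  0–9 yr: (8,000/50,000) × 1000 = 160
  10–11 yr: (26,000/50,000) × 2650 = 1378
  12+ yr: (16,000/50,000) × 550 = 176
Post-stratified estimate = 1714 → $1,710.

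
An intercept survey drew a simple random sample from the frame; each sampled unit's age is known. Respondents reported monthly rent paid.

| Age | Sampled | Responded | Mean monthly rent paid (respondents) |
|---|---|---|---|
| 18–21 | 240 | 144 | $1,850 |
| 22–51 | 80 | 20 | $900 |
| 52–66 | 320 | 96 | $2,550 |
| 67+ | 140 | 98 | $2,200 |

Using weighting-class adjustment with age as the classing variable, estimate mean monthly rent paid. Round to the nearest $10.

$2,100

Class response rates: 18–21 144/240 = 60%, 22–51 20/80 = 25%, 52–66 96/320 = 30%, 67+ 98/140 = 70%.
Weighting each respondent by the inverse class response rate inflates each class back to its sampled size, so the class weight is n_sampled:
  18–21: 240 × 1850 = 444,000
  22–51: 80 × 900 = 72,000
  52–66: 320 × 2550 = 816,000
  67+: 140 × 2200 = 308,000
Adjusted estimate = 1,640,000 / 780 = 2102.56 → $2,100.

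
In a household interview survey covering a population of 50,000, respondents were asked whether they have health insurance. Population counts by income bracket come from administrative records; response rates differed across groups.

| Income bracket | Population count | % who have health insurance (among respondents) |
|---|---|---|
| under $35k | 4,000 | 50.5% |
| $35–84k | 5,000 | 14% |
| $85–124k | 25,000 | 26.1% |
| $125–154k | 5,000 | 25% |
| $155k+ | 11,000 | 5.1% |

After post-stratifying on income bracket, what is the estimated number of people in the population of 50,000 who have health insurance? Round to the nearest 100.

11,100

Each cell contributes its population count × the respondent rate:
  under $35k: 4,000 × 50.5% = 2020
  $35–84k: 5,000 × 14% = 700
  $85–124k: 25,000 × 26.1% = 6525
  $125–154k: 5,000 × 25% = 1250
  $155k+: 11,000 × 5.1% = 561
Estimated total = 11,056 → 11,100.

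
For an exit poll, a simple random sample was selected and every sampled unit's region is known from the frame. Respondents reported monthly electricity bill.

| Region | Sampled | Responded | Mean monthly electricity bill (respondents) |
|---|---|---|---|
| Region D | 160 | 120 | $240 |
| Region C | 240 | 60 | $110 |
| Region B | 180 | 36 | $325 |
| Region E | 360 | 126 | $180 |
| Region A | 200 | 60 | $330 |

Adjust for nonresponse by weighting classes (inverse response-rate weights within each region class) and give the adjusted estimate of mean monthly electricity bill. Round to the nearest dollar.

Class response rates: Region D 120/160 = 75%, Region C 60/240 = 25%, Region B 36/180 = 20%, Region E 126/360 = 35%, Region A 60/200 = 30%.
Inverse-response-rate weighting restores each class to its sampled count, so class totals weight by n_sampled:
  Region D: 160 × 240 = 38,400
  Region C: 240 × 110 = 26,400
  Region B: 180 × 325 = 58,500
  Region E: 360 × 180 = 64,800
  Region A: 200 × 330 = 66,000
Adjusted estimate = 254,100 / 1,140 = 222.895 → $223.

$223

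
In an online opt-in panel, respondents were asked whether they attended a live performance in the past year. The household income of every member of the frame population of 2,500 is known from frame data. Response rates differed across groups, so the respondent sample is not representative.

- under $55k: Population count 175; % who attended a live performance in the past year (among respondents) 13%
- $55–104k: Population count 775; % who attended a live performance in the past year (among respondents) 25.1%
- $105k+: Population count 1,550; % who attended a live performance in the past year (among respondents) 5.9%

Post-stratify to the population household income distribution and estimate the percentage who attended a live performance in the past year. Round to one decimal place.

Post-stratification weights by population share, not respondent share:
  under $55k: (175/2,500) × 13 = 0.91
  $55–104k: (775/2,500) × 25.1 = 7.781
  $105k+: (1,550/2,500) × 5.9 = 3.658
Post-stratified estimate = 12.349 → 12.3%.

12.3%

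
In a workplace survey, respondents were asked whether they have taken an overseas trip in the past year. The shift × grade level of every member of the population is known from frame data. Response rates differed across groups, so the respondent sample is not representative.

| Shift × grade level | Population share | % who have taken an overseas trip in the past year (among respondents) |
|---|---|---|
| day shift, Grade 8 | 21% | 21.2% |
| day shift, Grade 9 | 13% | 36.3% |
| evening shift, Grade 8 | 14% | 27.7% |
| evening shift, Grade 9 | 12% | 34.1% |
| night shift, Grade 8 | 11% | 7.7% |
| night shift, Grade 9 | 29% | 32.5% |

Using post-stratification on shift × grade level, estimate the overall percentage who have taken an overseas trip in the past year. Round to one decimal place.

Each cell contributes population-share × respondent value:
  day shift, Grade 8: 0.21 × 21.2 = 4.452
  day shift, Grade 9: 0.13 × 36.3 = 4.719
  evening shift, Grade 8: 0.14 × 27.7 = 3.878
  evening shift, Grade 9: 0.12 × 34.1 = 4.092
  night shift, Grade 8: 0.11 × 7.7 = 0.847
  night shift, Grade 9: 0.29 × 32.5 = 9.425
Post-stratified estimate = 27.413 → 27.4%.

27.4%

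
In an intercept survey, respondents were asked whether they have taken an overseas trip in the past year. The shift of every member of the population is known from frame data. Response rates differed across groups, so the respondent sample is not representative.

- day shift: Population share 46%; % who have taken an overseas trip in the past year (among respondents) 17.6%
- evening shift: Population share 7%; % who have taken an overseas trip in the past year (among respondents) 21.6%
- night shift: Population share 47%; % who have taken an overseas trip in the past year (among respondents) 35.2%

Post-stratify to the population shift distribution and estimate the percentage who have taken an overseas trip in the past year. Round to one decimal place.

26.2%

Post-stratification weights by population share, not respondent share:
  day shift: 0.46 × 17.6 = 8.096
  evening shift: 0.07 × 21.6 = 1.512
  night shift: 0.47 × 35.2 = 16.544
Post-stratified estimate = 26.152 → 26.2%.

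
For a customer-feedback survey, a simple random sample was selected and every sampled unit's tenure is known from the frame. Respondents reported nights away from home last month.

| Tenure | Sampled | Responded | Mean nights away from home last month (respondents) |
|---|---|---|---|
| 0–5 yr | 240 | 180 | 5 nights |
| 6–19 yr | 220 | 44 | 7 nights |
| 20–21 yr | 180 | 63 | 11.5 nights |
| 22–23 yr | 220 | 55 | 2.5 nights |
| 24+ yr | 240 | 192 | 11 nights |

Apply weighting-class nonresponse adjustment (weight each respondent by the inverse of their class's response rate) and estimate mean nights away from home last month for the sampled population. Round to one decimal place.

7.3

Class response rates: 0–5 yr 180/240 = 75%, 6–19 yr 44/220 = 20%, 20–21 yr 63/180 = 35%, 22–23 yr 55/220 = 25%, 24+ yr 192/240 = 80%.
Inverse-response-rate weighting restores each class to its sampled count, so class totals weight by n_sampled:
  0–5 yr: 240 × 5 = 1200
  6–19 yr: 220 × 7 = 1540
  20–21 yr: 180 × 11.5 = 2070
  22–23 yr: 220 × 2.5 = 550
  24+ yr: 240 × 11 = 2640
Adjusted estimate = 8000 / 1,100 = 7.27273 → 7.3.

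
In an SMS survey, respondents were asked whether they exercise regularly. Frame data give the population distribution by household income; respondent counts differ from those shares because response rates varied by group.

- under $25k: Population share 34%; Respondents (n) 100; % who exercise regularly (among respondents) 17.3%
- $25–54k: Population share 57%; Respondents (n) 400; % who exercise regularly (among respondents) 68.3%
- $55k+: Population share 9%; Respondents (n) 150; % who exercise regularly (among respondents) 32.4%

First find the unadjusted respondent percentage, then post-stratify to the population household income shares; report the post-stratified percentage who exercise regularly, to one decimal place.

47.7%

Unadjusted (pooled respondent) estimate weights by respondent counts:
  (100/650)×17.3 + (400/650)×68.3 + (150/650)×32.4 = 52.1692%
Post-stratified estimate weights by population shares:
  0.34×17.3 + 0.57×68.3 + 0.09×32.4 = 47.729%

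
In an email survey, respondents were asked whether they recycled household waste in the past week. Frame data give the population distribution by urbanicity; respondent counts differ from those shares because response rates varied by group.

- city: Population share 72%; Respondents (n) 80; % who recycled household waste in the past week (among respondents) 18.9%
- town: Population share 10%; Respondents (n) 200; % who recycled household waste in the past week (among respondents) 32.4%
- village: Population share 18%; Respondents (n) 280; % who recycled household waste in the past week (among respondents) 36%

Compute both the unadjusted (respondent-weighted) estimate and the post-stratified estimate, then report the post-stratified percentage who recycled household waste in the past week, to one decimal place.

23.3%

Without adjustment, the pooled respondent share is:
  (80/560)×18.9 + (200/560)×32.4 + (280/560)×36 = 32.2714%
Reweighting by population urbanicity shares:
  0.72×18.9 + 0.1×32.4 + 0.18×36 = 23.328%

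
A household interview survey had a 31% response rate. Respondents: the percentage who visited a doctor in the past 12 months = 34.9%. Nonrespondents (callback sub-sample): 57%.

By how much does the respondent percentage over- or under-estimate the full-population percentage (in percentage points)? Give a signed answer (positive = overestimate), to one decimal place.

Nonresponse fraction = 1 − 0.31 = 0.69.
Bias = (nonresponse fraction) × (respondent percentage − nonrespondent percentage)
     = 0.69 × (34.9 − 57) = 0.69 × -22.1 = -15.249.

-15.2 percentage points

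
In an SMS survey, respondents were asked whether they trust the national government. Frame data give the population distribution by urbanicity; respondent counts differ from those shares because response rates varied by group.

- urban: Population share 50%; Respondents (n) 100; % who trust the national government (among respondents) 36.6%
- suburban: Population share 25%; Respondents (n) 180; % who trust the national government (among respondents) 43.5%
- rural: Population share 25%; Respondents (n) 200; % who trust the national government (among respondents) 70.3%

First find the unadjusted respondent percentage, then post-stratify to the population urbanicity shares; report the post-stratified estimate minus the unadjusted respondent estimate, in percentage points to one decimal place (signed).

-6.5 percentage points

Without adjustment, the pooled respondent share is:
  (100/480)×36.6 + (180/480)×43.5 + (200/480)×70.3 = 53.2292%
Reweighting by population urbanicity shares:
  0.5×36.6 + 0.25×43.5 + 0.25×70.3 = 46.75%
Difference = 46.75 − 53.2292 = -6.4792 pp.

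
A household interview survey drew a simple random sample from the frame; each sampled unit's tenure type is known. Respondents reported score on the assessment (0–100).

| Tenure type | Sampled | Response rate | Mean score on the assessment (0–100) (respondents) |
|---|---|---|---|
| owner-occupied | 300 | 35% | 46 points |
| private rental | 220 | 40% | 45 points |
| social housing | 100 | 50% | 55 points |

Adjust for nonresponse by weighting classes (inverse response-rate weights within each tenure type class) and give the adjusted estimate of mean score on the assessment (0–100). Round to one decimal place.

Weighting each respondent by the inverse class response rate inflates each class back to its sampled size, so the class weight is n_sampled:
  owner-occupied: 300 × 46 = 13,800
  private rental: 220 × 45 = 9900
  social housing: 100 × 55 = 5500
Adjusted estimate = 29,200 / 620 = 47.0968 → 47.1.

47.1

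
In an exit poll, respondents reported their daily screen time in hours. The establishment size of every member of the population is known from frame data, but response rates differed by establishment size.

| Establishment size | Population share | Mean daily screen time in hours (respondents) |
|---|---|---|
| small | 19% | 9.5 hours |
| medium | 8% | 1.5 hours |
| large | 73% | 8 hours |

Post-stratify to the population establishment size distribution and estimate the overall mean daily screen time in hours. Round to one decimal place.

Post-stratification weights by population share, not respondent share:
  small: 0.19 × 9.5 = 1.805
  medium: 0.08 × 1.5 = 0.12
  large: 0.73 × 8 = 5.84
Post-stratified estimate = 7.765 → 7.8.

7.8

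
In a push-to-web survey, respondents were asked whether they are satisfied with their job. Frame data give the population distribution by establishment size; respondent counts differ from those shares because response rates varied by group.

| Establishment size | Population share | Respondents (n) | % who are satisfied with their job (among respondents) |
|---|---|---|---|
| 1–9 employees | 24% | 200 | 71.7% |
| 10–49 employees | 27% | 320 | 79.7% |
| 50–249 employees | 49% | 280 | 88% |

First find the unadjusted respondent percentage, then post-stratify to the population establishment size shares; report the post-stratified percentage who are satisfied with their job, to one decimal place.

81.8%

Without adjustment, the pooled respondent share is:
  (200/800)×71.7 + (320/800)×79.7 + (280/800)×88 = 80.605%
Post-stratified estimate weights by population shares:
  0.24×71.7 + 0.27×79.7 + 0.49×88 = 81.847%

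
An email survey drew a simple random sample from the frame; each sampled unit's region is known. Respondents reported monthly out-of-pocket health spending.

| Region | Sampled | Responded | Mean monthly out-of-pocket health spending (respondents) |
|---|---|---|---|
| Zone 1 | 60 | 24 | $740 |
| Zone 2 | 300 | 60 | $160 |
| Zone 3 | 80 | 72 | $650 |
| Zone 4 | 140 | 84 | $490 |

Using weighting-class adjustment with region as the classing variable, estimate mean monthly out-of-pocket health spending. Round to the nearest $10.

Class response rates: Zone 1 24/60 = 40%, Zone 2 60/300 = 20%, Zone 3 72/80 = 90%, Zone 4 84/140 = 60%.
Weighting each respondent by the inverse class response rate inflates each class back to its sampled size, so the class weight is n_sampled:
  Zone 1: 60 × 740 = 44,400
  Zone 2: 300 × 160 = 48,000
  Zone 3: 80 × 650 = 52,000
  Zone 4: 140 × 490 = 68,600
Adjusted estimate = 213,000 / 580 = 367.241 → $370.

$370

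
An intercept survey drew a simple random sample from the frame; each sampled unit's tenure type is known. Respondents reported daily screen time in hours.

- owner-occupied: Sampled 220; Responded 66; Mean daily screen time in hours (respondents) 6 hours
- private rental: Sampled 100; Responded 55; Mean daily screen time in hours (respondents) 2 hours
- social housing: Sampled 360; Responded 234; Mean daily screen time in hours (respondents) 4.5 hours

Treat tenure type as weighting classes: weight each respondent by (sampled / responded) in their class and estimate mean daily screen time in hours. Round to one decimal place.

4.6

Response rates by class: owner-occupied 66/220 = 30%, private rental 55/100 = 55%, social housing 234/360 = 65%.
Weighting each respondent by the inverse class response rate inflates each class back to its sampled size, so the class weight is n_sampled:
  owner-occupied: 220 × 6 = 1320
  private rental: 100 × 2 = 200
  social housing: 360 × 4.5 = 1620
Adjusted estimate = 3140 / 680 = 4.61765 → 4.6.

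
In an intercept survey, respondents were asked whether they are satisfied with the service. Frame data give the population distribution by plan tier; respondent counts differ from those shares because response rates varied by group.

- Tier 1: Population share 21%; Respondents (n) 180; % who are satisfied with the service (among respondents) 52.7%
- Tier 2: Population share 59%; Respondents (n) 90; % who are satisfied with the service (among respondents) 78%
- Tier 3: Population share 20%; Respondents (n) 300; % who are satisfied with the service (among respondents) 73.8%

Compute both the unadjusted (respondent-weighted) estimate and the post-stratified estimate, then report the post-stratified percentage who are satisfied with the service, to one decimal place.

Without adjustment, the pooled respondent share is:
  (180/570)×52.7 + (90/570)×78 + (300/570)×73.8 = 67.8%
Reweighting by population plan tier shares:
  0.21×52.7 + 0.59×78 + 0.2×73.8 = 71.847%

71.8%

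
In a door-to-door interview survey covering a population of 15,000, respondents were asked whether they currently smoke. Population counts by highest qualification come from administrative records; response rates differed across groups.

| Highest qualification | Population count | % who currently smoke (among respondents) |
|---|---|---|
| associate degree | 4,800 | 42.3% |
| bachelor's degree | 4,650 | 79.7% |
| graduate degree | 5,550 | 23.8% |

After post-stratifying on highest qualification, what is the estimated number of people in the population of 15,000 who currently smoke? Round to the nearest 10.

7,060

Apply each group's respondent rate to its population count:
  associate degree: 4,800 × 42.3% = 2030.4
  bachelor's degree: 4,650 × 79.7% = 3706.05
  graduate degree: 5,550 × 23.8% = 1320.9
Estimated total = 7057.35 → 7,060.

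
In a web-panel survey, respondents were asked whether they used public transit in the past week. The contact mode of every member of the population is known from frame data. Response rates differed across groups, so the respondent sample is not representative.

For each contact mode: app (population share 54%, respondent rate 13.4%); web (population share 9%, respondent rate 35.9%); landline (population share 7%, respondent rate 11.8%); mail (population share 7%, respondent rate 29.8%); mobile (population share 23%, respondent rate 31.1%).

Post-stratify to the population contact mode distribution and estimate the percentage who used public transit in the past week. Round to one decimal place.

20.5%

Reweight to the known contact mode distribution:
  app: 0.54 × 13.4 = 7.236
  web: 0.09 × 35.9 = 3.231
  landline: 0.07 × 11.8 = 0.826
  mail: 0.07 × 29.8 = 2.086
  mobile: 0.23 × 31.1 = 7.153
Post-stratified estimate = 20.532 → 20.5%.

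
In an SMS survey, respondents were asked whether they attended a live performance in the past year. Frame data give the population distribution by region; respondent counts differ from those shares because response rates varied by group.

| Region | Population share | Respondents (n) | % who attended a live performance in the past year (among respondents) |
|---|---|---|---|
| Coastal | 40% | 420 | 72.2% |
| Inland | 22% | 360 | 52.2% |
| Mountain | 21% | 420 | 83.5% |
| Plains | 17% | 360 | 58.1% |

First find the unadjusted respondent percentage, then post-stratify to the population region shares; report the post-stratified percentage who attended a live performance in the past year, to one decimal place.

Without adjustment, the pooled respondent share is:
  (420/1560)×72.2 + (360/1560)×52.2 + (420/1560)×83.5 + (360/1560)×58.1 = 67.3731%
Reweighting by population region shares:
  0.4×72.2 + 0.22×52.2 + 0.21×83.5 + 0.17×58.1 = 67.776%

67.8%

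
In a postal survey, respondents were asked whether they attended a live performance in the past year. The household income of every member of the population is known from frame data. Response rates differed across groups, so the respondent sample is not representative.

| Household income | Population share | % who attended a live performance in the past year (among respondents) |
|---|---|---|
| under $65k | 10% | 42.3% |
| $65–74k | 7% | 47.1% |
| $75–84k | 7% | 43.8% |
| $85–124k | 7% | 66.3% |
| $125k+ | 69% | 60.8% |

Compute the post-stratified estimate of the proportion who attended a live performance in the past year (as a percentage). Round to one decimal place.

Post-stratification weights by population share, not respondent share:
  under $65k: 0.1 × 42.3 = 4.23
  $65–74k: 0.07 × 47.1 = 3.297
  $75–84k: 0.07 × 43.8 = 3.066
  $85–124k: 0.07 × 66.3 = 4.641
  $125k+: 0.69 × 60.8 = 41.952
Post-stratified estimate = 57.186 → 57.2%.

57.2%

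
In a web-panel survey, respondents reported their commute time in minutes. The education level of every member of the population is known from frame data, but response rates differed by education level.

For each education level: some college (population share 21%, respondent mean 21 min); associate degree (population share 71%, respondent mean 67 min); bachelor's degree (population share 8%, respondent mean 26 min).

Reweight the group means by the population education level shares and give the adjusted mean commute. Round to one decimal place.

54.1

Weight each group's respondent value by its population share:
  some college: 0.21 × 21 = 4.41
  associate degree: 0.71 × 67 = 47.57
  bachelor's degree: 0.08 × 26 = 2.08
Post-stratified estimate = 54.06 → 54.1.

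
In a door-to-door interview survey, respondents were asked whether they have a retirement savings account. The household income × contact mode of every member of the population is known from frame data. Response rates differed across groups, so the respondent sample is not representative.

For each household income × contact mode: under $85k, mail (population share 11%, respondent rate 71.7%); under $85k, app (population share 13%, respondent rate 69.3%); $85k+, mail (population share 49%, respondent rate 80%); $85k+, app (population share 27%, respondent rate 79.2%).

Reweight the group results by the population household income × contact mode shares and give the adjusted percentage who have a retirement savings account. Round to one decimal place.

Post-stratification weights by population share, not respondent share:
  under $85k, mail: 0.11 × 71.7 = 7.887
  under $85k, app: 0.13 × 69.3 = 9.009
  $85k+, mail: 0.49 × 80 = 39.2
  $85k+, app: 0.27 × 79.2 = 21.384
Post-stratified estimate = 77.48 → 77.5%.

77.5%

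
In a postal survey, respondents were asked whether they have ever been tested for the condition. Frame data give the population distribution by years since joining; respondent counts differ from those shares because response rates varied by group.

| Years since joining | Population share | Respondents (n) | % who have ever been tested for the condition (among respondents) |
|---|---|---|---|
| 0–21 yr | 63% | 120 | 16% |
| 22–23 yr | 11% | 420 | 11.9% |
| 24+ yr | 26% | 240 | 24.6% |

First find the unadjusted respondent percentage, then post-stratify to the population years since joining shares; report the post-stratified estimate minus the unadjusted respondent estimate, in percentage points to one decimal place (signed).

Without adjustment, the pooled respondent share is:
  (120/780)×16 + (420/780)×11.9 + (240/780)×24.6 = 16.4385%
Reweighting by population years since joining shares:
  0.63×16 + 0.11×11.9 + 0.26×24.6 = 17.785%
Difference = 17.785 − 16.4385 = 1.3465 pp.

+1.3 percentage points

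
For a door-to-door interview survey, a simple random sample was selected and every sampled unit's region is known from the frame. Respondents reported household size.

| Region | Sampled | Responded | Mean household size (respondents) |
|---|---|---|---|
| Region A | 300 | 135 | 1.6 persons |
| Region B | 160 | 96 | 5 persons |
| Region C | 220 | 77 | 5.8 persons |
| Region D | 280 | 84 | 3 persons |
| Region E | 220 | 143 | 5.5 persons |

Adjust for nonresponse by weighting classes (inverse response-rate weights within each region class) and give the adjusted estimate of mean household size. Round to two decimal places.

3.90

Class response rates: Region A 135/300 = 45%, Region B 96/160 = 60%, Region C 77/220 = 35%, Region D 84/280 = 30%, Region E 143/220 = 65%.
With weight = n_sampled/n_responded per class, the weighted class total is n_sampled:
  Region A: 300 × 1.6 = 480
  Region B: 160 × 5 = 800
  Region C: 220 × 5.8 = 1276
  Region D: 280 × 3 = 840
  Region E: 220 × 5.5 = 1210
Adjusted estimate = 4606 / 1,180 = 3.90339 → 3.90.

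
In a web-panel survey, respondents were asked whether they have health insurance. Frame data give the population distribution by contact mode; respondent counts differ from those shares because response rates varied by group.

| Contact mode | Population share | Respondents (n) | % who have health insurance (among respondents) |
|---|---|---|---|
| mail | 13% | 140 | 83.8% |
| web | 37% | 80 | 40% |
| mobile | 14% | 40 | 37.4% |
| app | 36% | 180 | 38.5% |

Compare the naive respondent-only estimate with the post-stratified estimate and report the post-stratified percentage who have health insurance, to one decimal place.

Unadjusted (pooled respondent) estimate weights by respondent counts:
  (140/440)×83.8 + (80/440)×40 + (40/440)×37.4 + (180/440)×38.5 = 53.0864%
Post-stratified estimate weights by population shares:
  0.13×83.8 + 0.37×40 + 0.14×37.4 + 0.36×38.5 = 44.79%

44.8%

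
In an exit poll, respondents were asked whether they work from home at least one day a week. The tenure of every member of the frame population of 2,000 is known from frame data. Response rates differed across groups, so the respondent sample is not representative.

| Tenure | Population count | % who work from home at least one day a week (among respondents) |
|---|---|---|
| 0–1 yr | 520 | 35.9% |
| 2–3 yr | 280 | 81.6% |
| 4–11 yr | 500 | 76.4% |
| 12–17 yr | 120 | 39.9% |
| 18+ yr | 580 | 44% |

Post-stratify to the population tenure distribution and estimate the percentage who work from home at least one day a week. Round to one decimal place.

Reweight to the known tenure distribution:
  0–1 yr: (520/2,000) × 35.9 = 9.334
  2–3 yr: (280/2,000) × 81.6 = 11.424
  4–11 yr: (500/2,000) × 76.4 = 19.1
  12–17 yr: (120/2,000) × 39.9 = 2.394
  18+ yr: (580/2,000) × 44 = 12.76
Post-stratified estimate = 55.012 → 55.0%.

55.0%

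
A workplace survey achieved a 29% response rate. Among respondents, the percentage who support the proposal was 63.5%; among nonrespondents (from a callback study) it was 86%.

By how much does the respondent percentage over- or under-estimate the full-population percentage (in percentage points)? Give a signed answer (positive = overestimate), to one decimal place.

Nonresponse fraction = 1 − 0.29 = 0.71.
Bias = (nonresponse fraction) × (respondent percentage − nonrespondent percentage)
     = 0.71 × (63.5 − 86) = 0.71 × -22.5 = -15.975.

-16.0 percentage points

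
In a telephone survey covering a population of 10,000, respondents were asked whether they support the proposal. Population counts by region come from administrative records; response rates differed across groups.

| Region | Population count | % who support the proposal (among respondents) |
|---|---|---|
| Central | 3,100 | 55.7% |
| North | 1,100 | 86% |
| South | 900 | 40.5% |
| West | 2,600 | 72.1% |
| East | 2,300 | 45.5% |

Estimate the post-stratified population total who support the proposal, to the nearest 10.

5,960

Estimated count per cell = population count × respondent percentage:
  Central: 3,100 × 55.7% = 1726.7
  North: 1,100 × 86% = 946
  South: 900 × 40.5% = 364.5
  West: 2,600 × 72.1% = 1874.6
  East: 2,300 × 45.5% = 1046.5
Estimated total = 5958.3 → 5,960.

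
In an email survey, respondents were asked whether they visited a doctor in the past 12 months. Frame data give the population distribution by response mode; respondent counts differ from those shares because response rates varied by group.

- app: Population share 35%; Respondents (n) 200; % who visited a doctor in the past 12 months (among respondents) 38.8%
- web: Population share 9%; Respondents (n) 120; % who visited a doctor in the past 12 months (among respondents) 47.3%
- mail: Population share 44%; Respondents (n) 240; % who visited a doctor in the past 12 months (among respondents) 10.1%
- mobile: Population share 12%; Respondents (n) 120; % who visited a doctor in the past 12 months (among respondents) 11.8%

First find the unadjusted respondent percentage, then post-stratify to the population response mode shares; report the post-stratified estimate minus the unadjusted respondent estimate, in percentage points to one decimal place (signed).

Naive respondent-only estimate (weights = respondent counts):
  (200/680)×38.8 + (120/680)×47.3 + (240/680)×10.1 + (120/680)×11.8 = 25.4059%
Reweighting by population response mode shares:
  0.35×38.8 + 0.09×47.3 + 0.44×10.1 + 0.12×11.8 = 23.697%
Difference = 23.697 − 25.4059 = -1.7089 pp.

-1.7 percentage points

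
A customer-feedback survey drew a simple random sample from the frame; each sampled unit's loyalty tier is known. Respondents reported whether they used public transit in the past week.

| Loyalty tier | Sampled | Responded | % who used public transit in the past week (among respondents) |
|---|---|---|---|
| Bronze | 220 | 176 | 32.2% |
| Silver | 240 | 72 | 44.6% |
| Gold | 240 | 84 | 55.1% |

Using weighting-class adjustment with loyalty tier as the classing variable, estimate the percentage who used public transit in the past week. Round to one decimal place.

44.3%

Class response rates: Bronze 176/220 = 80%, Silver 72/240 = 30%, Gold 84/240 = 35%.
Inverse-response-rate weighting restores each class to its sampled count, so class totals weight by n_sampled:
  Bronze: 220 × 32.2 = 7084
  Silver: 240 × 44.6 = 10,704
  Gold: 240 × 55.1 = 13,224
Adjusted estimate = 31,012 / 700 = 44.3029 → 44.3%.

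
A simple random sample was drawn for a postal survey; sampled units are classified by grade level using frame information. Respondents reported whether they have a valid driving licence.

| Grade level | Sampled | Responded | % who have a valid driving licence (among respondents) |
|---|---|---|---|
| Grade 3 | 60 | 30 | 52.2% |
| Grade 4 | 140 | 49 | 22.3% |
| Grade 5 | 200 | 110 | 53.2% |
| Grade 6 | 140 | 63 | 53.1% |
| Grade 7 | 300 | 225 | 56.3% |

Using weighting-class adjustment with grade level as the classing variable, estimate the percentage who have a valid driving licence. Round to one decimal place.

Class response rates: Grade 3 30/60 = 50%, Grade 4 49/140 = 35%, Grade 5 110/200 = 55%, Grade 6 63/140 = 45%, Grade 7 225/300 = 75%.
Inverse-response-rate weighting restores each class to its sampled count, so class totals weight by n_sampled:
  Grade 3: 60 × 52.2 = 3132
  Grade 4: 140 × 22.3 = 3122
  Grade 5: 200 × 53.2 = 10,640
  Grade 6: 140 × 53.1 = 7434
  Grade 7: 300 × 56.3 = 16,890
Adjusted estimate = 41,218 / 840 = 49.069 → 49.1%.

49.1%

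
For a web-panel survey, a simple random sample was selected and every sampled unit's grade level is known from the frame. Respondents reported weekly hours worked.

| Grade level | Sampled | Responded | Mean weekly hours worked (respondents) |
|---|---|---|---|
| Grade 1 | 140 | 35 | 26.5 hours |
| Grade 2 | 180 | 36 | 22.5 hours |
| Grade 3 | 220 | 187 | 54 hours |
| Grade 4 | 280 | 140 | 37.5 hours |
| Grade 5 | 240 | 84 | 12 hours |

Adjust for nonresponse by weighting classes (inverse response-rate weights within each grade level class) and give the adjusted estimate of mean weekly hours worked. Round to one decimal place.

Class response rates: Grade 1 35/140 = 25%, Grade 2 36/180 = 20%, Grade 3 187/220 = 85%, Grade 4 140/280 = 50%, Grade 5 84/240 = 35%.
With weight = n_sampled/n_responded per class, the weighted class total is n_sampled:
  Grade 1: 140 × 26.5 = 3710
  Grade 2: 180 × 22.5 = 4050
  Grade 3: 220 × 54 = 11,880
  Grade 4: 280 × 37.5 = 10,500
  Grade 5: 240 × 12 = 2880
Adjusted estimate = 33,020 / 1,060 = 31.1509 → 31.2.

31.2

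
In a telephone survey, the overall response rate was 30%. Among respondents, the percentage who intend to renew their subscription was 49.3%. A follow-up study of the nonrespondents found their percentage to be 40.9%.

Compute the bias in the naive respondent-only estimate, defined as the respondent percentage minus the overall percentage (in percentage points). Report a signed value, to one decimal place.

+5.9 percentage points

Nonresponse fraction = 1 − 0.3 = 0.7.
Bias = (nonresponse fraction) × (respondent percentage − nonrespondent percentage)
     = 0.7 × (49.3 − 40.9) = 0.7 × 8.4 = 5.88.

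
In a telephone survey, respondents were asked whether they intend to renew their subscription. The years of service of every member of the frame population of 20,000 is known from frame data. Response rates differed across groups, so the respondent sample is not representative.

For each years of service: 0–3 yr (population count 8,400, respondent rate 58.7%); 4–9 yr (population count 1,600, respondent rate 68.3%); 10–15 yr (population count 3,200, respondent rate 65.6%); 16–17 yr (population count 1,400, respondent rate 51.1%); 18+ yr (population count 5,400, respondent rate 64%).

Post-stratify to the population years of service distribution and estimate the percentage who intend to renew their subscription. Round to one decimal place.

Post-stratification weights by population share, not respondent share:
  0–3 yr: (8,400/20,000) × 58.7 = 24.654
  4–9 yr: (1,600/20,000) × 68.3 = 5.464
  10–15 yr: (3,200/20,000) × 65.6 = 10.496
  16–17 yr: (1,400/20,000) × 51.1 = 3.577
  18+ yr: (5,400/20,000) × 64 = 17.28
Post-stratified estimate = 61.471 → 61.5%.

61.5%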